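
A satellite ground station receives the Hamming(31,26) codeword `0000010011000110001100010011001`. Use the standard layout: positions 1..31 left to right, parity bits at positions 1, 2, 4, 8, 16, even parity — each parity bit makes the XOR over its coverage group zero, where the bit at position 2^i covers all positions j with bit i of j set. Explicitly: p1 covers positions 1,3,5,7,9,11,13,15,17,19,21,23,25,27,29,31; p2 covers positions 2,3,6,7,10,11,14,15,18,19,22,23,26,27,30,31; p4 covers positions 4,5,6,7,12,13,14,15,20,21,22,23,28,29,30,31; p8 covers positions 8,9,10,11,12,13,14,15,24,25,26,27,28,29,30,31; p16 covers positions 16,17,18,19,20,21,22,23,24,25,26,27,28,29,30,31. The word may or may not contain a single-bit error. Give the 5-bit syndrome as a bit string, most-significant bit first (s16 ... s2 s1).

s1: b1⊕b3⊕b5⊕b7⊕b9⊕b11⊕b13⊕b15⊕b17⊕b19⊕b21⊕b23⊕b25⊕b27⊕b29⊕b31 = 0⊕0⊕0⊕0⊕1⊕0⊕0⊕1⊕0⊕1⊕0⊕0⊕0⊕1⊕0⊕1 = 1
s2: b2⊕b3⊕b6⊕b7⊕b10⊕b11⊕b14⊕b15⊕b18⊕b19⊕b22⊕b23⊕b26⊕b27⊕b30⊕b31 = 0⊕0⊕1⊕0⊕1⊕0⊕1⊕1⊕0⊕1⊕0⊕0⊕0⊕1⊕0⊕1 = 1
s4: b4⊕b5⊕b6⊕b7⊕b12⊕b13⊕b14⊕b15⊕b20⊕b21⊕b22⊕b23⊕b28⊕b29⊕b30⊕b31 = 0⊕0⊕1⊕0⊕0⊕0⊕1⊕1⊕1⊕0⊕0⊕0⊕1⊕0⊕0⊕1 = 0
s8: b8⊕b9⊕b10⊕b11⊕b12⊕b13⊕b14⊕b15⊕b24⊕b25⊕b26⊕b27⊕b28⊕b29⊕b30⊕b31 = 0⊕1⊕1⊕0⊕0⊕0⊕1⊕1⊕1⊕0⊕0⊕1⊕1⊕0⊕0⊕1 = 0
s16: b16⊕b17⊕b18⊕b19⊕b20⊕b21⊕b22⊕b23⊕b24⊕b25⊕b26⊕b27⊕b28⊕b29⊕b30⊕b31 = 0⊕0⊕0⊕1⊕1⊕0⊕0⊕0⊕1⊕0⊕0⊕1⊕1⊕0⊕0⊕1 = 0
Syndrome (s16...s1) = 00011 → position 3.

00011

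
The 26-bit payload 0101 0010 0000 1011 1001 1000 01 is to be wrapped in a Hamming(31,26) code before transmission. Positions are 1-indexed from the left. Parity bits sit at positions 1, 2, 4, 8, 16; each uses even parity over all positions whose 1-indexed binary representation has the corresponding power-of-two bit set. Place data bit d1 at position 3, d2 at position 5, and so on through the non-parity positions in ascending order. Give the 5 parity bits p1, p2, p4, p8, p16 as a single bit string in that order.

00001

Place data bits at non-power-of-two positions: b3=0, b5=1, b6=0, b7=1, b9=0, b10=0, b11=1, b12=0, b13=0, b14=0, b15=0, b17=0, b18=1, b19=0, b20=1, b21=1, b22=1, b23=0, b24=0, b25=1, b26=1, b27=0, b28=0, b29=0, b30=0, b31=1.
p1 = XOR of data positions {3,5,7,9,11,13,15,17,19,21,23,25,27,29,31} = 0⊕1⊕1⊕0⊕1⊕0⊕0⊕0⊕0⊕1⊕0⊕1⊕0⊕0⊕1 = 0
p2 = XOR of data positions {3,6,7,10,11,14,15,18,19,22,23,26,27,30,31} = 0⊕0⊕1⊕0⊕1⊕0⊕0⊕1⊕0⊕1⊕0⊕1⊕0⊕0⊕1 = 0
p4 = XOR of data positions {5,6,7,12,13,14,15,20,21,22,23,28,29,30,31} = 1⊕0⊕1⊕0⊕0⊕0⊕0⊕1⊕1⊕1⊕0⊕0⊕0⊕0⊕1 = 0
p8 = XOR of data positions {9,10,11,12,13,14,15,24,25,26,27,28,29,30,31} = 0⊕0⊕1⊕0⊕0⊕0⊕0⊕0⊕1⊕1⊕0⊕0⊕0⊕0⊕1 = 0
p16 = XOR of data positions {17,18,19,20,21,22,23,24,25,26,27,28,29,30,31} = 0⊕1⊕0⊕1⊕1⊕1⊕0⊕0⊕1⊕1⊕0⊕0⊕0⊕0⊕1 = 1
Parity bits p1,p2,p4,p8,p16 = 00001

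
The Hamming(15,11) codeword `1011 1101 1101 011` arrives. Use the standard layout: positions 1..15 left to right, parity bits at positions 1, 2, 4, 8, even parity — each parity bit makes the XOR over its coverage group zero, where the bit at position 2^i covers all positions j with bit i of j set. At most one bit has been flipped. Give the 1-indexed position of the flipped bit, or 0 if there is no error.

3

s1: b1⊕b3⊕b5⊕b7⊕b9⊕b11⊕b13⊕b15 = 1⊕1⊕1⊕0⊕1⊕0⊕0⊕1 = 1
s2: b2⊕b3⊕b6⊕b7⊕b10⊕b11⊕b14⊕b15 = 0⊕1⊕1⊕0⊕1⊕0⊕1⊕1 = 1
s4: b4⊕b5⊕b6⊕b7⊕b12⊕b13⊕b14⊕b15 = 1⊕1⊕1⊕0⊕1⊕0⊕1⊕1 = 0
s8: b8⊕b9⊕b10⊕b11⊕b12⊕b13⊕b14⊕b15 = 1⊕1⊕1⊕0⊕1⊕0⊕1⊕1 = 0
Syndrome (s8...s1) = 0011 → position 3.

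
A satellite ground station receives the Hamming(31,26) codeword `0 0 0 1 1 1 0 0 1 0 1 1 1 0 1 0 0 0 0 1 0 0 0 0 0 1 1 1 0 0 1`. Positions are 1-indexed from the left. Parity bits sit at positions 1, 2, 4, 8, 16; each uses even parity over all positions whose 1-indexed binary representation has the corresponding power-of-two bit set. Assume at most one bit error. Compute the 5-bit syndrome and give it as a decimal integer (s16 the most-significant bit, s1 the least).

29

s1: b1⊕b3⊕b5⊕b7⊕b9⊕b11⊕b13⊕b15⊕b17⊕b19⊕b21⊕b23⊕b25⊕b27⊕b29⊕b31 = 0⊕0⊕1⊕0⊕1⊕1⊕1⊕1⊕0⊕0⊕0⊕0⊕0⊕1⊕0⊕1 = 1
s2: b2⊕b3⊕b6⊕b7⊕b10⊕b11⊕b14⊕b15⊕b18⊕b19⊕b22⊕b23⊕b26⊕b27⊕b30⊕b31 = 0⊕0⊕1⊕0⊕0⊕1⊕0⊕1⊕0⊕0⊕0⊕0⊕1⊕1⊕0⊕1 = 0
s4: b4⊕b5⊕b6⊕b7⊕b12⊕b13⊕b14⊕b15⊕b20⊕b21⊕b22⊕b23⊕b28⊕b29⊕b30⊕b31 = 1⊕1⊕1⊕0⊕1⊕1⊕0⊕1⊕1⊕0⊕0⊕0⊕1⊕0⊕0⊕1 = 1
s8: b8⊕b9⊕b10⊕b11⊕b12⊕b13⊕b14⊕b15⊕b24⊕b25⊕b26⊕b27⊕b28⊕b29⊕b30⊕b31 = 0⊕1⊕0⊕1⊕1⊕1⊕0⊕1⊕0⊕0⊕1⊕1⊕1⊕0⊕0⊕1 = 1
s16: b16⊕b17⊕b18⊕b19⊕b20⊕b21⊕b22⊕b23⊕b24⊕b25⊕b26⊕b27⊕b28⊕b29⊕b30⊕b31 = 0⊕0⊕0⊕0⊕1⊕0⊕0⊕0⊕0⊕0⊕1⊕1⊕1⊕0⊕0⊕1 = 1
Syndrome (s16...s1) = 11101 → position 29.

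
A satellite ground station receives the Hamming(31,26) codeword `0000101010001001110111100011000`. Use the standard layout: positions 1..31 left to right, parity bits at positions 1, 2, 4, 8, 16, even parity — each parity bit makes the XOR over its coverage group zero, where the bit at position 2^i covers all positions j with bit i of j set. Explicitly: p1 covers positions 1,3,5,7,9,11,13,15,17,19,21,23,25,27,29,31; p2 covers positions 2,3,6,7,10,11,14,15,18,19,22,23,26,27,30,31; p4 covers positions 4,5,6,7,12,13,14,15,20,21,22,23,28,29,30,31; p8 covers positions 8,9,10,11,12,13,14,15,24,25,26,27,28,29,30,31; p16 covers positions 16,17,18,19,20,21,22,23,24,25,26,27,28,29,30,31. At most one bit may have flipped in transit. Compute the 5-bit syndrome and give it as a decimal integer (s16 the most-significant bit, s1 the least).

s1: b1⊕b3⊕b5⊕b7⊕b9⊕b11⊕b13⊕b15⊕b17⊕b19⊕b21⊕b23⊕b25⊕b27⊕b29⊕b31 = 0⊕0⊕1⊕1⊕1⊕0⊕1⊕0⊕1⊕0⊕1⊕1⊕0⊕1⊕0⊕0 = 0
s2: b2⊕b3⊕b6⊕b7⊕b10⊕b11⊕b14⊕b15⊕b18⊕b19⊕b22⊕b23⊕b26⊕b27⊕b30⊕b31 = 0⊕0⊕0⊕1⊕0⊕0⊕0⊕0⊕1⊕0⊕1⊕1⊕0⊕1⊕0⊕0 = 1
s4: b4⊕b5⊕b6⊕b7⊕b12⊕b13⊕b14⊕b15⊕b20⊕b21⊕b22⊕b23⊕b28⊕b29⊕b30⊕b31 = 0⊕1⊕0⊕1⊕0⊕1⊕0⊕0⊕1⊕1⊕1⊕1⊕1⊕0⊕0⊕0 = 0
s8: b8⊕b9⊕b10⊕b11⊕b12⊕b13⊕b14⊕b15⊕b24⊕b25⊕b26⊕b27⊕b28⊕b29⊕b30⊕b31 = 0⊕1⊕0⊕0⊕0⊕1⊕0⊕0⊕0⊕0⊕0⊕1⊕1⊕0⊕0⊕0 = 0
s16: b16⊕b17⊕b18⊕b19⊕b20⊕b21⊕b22⊕b23⊕b24⊕b25⊕b26⊕b27⊕b28⊕b29⊕b30⊕b31 = 1⊕1⊕1⊕0⊕1⊕1⊕1⊕1⊕0⊕0⊕0⊕1⊕1⊕0⊕0⊕0 = 1
Syndrome (s16...s1) = 10010 → position 18.

18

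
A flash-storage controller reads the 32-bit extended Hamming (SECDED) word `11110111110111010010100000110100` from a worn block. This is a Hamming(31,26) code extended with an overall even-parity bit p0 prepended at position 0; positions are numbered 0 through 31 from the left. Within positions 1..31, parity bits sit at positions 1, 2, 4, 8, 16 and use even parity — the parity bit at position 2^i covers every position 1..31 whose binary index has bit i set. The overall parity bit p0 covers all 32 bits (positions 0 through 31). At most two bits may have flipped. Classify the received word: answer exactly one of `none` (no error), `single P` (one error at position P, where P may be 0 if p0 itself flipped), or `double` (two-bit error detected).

double

s1: b1⊕b3⊕b5⊕b7⊕b9⊕b11⊕b13⊕b15⊕b17⊕b19⊕b21⊕b23⊕b25⊕b27⊕b29⊕b31 = 1⊕1⊕1⊕1⊕1⊕1⊕1⊕1⊕0⊕0⊕0⊕0⊕0⊕1⊕1⊕0 = 0
s2: b2⊕b3⊕b6⊕b7⊕b10⊕b11⊕b14⊕b15⊕b18⊕b19⊕b22⊕b23⊕b26⊕b27⊕b30⊕b31 = 1⊕1⊕1⊕1⊕0⊕1⊕0⊕1⊕1⊕0⊕0⊕0⊕1⊕1⊕0⊕0 = 1
s4: b4⊕b5⊕b6⊕b7⊕b12⊕b13⊕b14⊕b15⊕b20⊕b21⊕b22⊕b23⊕b28⊕b29⊕b30⊕b31 = 0⊕1⊕1⊕1⊕1⊕1⊕0⊕1⊕1⊕0⊕0⊕0⊕0⊕1⊕0⊕0 = 0
s8: b8⊕b9⊕b10⊕b11⊕b12⊕b13⊕b14⊕b15⊕b24⊕b25⊕b26⊕b27⊕b28⊕b29⊕b30⊕b31 = 1⊕1⊕0⊕1⊕1⊕1⊕0⊕1⊕0⊕0⊕1⊕1⊕0⊕1⊕0⊕0 = 1
s16: b16⊕b17⊕b18⊕b19⊕b20⊕b21⊕b22⊕b23⊕b24⊕b25⊕b26⊕b27⊕b28⊕b29⊕b30⊕b31 = 0⊕0⊕1⊕0⊕1⊕0⊕0⊕0⊕0⊕0⊕1⊕1⊕0⊕1⊕0⊕0 = 1
Syndrome (s16...s1) = 11010 → position 26.
Overall parity (XOR of all 32 bits, including p0): 1⊕1⊕1⊕1⊕0⊕1⊕1⊕1⊕1⊕1⊕0⊕1⊕1⊕1⊕0⊕1⊕0⊕0⊕1⊕0⊕1⊕0⊕0⊕0⊕0⊕0⊕1⊕1⊕0⊕1⊕0⊕0 = 0
Overall=0, syndrome position=26 → double-bit error detected (uncorrectable).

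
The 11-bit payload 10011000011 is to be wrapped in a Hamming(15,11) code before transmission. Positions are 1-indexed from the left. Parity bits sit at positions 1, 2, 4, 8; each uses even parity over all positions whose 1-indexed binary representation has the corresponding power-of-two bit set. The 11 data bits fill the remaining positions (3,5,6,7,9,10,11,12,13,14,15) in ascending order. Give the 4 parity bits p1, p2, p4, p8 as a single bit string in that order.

Place data bits at non-power-of-two positions: b3=1, b5=0, b6=0, b7=1, b9=1, b10=0, b11=0, b12=0, b13=0, b14=1, b15=1.
p1 = XOR of data positions {3,5,7,9,11,13,15} = 1⊕0⊕1⊕1⊕0⊕0⊕1 = 0
p2 = XOR of data positions {3,6,7,10,11,14,15} = 1⊕0⊕1⊕0⊕0⊕1⊕1 = 0
p4 = XOR of data positions {5,6,7,12,13,14,15} = 0⊕0⊕1⊕0⊕0⊕1⊕1 = 1
p8 = XOR of data positions {9,10,11,12,13,14,15} = 1⊕0⊕0⊕0⊕0⊕1⊕1 = 1
Parity bits p1,p2,p4,p8 = 0011

0011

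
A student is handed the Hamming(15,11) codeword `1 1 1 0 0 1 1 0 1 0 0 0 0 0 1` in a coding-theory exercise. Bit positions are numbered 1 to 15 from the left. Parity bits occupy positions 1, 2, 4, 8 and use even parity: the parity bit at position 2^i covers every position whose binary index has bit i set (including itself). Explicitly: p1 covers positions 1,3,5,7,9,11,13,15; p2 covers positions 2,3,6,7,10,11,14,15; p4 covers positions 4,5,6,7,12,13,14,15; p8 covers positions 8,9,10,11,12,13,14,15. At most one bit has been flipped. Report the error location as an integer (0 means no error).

7

s1: b1⊕b3⊕b5⊕b7⊕b9⊕b11⊕b13⊕b15 = 1⊕1⊕0⊕1⊕1⊕0⊕0⊕1 = 1
s2: b2⊕b3⊕b6⊕b7⊕b10⊕b11⊕b14⊕b15 = 1⊕1⊕1⊕1⊕0⊕0⊕0⊕1 = 1
s4: b4⊕b5⊕b6⊕b7⊕b12⊕b13⊕b14⊕b15 = 0⊕0⊕1⊕1⊕0⊕0⊕0⊕1 = 1
s8: b8⊕b9⊕b10⊕b11⊕b12⊕b13⊕b14⊕b15 = 0⊕1⊕0⊕0⊕0⊕0⊕0⊕1 = 0
Syndrome (s8...s1) = 0111 → position 7.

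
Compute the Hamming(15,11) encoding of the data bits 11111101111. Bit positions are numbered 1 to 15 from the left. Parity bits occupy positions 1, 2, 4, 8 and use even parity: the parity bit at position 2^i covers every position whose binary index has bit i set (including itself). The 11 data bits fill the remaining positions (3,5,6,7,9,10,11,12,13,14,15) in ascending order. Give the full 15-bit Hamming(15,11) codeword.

001111101101111

Place data bits at non-power-of-two positions: b3=1, b5=1, b6=1, b7=1, b9=1, b10=1, b11=0, b12=1, b13=1, b14=1, b15=1.
p1 = XOR of data positions {3,5,7,9,11,13,15} = 1⊕1⊕1⊕1⊕0⊕1⊕1 = 0
p2 = XOR of data positions {3,6,7,10,11,14,15} = 1⊕1⊕1⊕1⊕0⊕1⊕1 = 0
p4 = XOR of data positions {5,6,7,12,13,14,15} = 1⊕1⊕1⊕1⊕1⊕1⊕1 = 1
p8 = XOR of data positions {9,10,11,12,13,14,15} = 1⊕1⊕0⊕1⊕1⊕1⊕1 = 0
Codeword b1..b15 = 001111101101111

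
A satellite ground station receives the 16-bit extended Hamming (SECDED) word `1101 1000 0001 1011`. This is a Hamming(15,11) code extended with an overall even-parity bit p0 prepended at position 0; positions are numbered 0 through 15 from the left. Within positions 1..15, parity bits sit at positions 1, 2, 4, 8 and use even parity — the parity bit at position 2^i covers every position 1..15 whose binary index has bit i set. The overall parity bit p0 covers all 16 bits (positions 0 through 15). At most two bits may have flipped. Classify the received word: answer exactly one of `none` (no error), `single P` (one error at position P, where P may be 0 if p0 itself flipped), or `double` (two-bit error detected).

none

s1: b1⊕b3⊕b5⊕b7⊕b9⊕b11⊕b13⊕b15 = 1⊕1⊕0⊕0⊕0⊕1⊕0⊕1 = 0
s2: b2⊕b3⊕b6⊕b7⊕b10⊕b11⊕b14⊕b15 = 0⊕1⊕0⊕0⊕0⊕1⊕1⊕1 = 0
s4: b4⊕b5⊕b6⊕b7⊕b12⊕b13⊕b14⊕b15 = 1⊕0⊕0⊕0⊕1⊕0⊕1⊕1 = 0
s8: b8⊕b9⊕b10⊕b11⊕b12⊕b13⊕b14⊕b15 = 0⊕0⊕0⊕1⊕1⊕0⊕1⊕1 = 0
Syndrome (s8...s1) = 0000 → position 0 (no error).
Overall parity (XOR of all 16 bits, including p0): 1⊕1⊕0⊕1⊕1⊕0⊕0⊕0⊕0⊕0⊕0⊕1⊕1⊕0⊕1⊕1 = 0
Overall=0, syndrome position=0 → no error.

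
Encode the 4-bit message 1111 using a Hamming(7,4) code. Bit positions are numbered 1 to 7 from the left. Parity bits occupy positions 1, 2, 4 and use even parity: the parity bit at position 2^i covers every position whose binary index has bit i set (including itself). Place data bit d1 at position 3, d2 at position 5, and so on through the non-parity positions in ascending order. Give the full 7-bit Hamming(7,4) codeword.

Place data bits at non-power-of-two positions: b3=1, b5=1, b6=1, b7=1.
p1 = XOR of data positions {3,5,7} = 1⊕1⊕1 = 1
p2 = XOR of data positions {3,6,7} = 1⊕1⊕1 = 1
p4 = XOR of data positions {5,6,7} = 1⊕1⊕1 = 1
Codeword b1..b7 = 1111111

1111111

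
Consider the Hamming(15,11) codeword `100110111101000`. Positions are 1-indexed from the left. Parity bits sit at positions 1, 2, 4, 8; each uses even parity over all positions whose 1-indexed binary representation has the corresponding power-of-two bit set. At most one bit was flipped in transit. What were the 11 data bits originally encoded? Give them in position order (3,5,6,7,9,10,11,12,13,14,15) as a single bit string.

s1: b1⊕b3⊕b5⊕b7⊕b9⊕b11⊕b13⊕b15 = 1⊕0⊕1⊕1⊕1⊕0⊕0⊕0 = 0
s2: b2⊕b3⊕b6⊕b7⊕b10⊕b11⊕b14⊕b15 = 0⊕0⊕0⊕1⊕1⊕0⊕0⊕0 = 0
s4: b4⊕b5⊕b6⊕b7⊕b12⊕b13⊕b14⊕b15 = 1⊕1⊕0⊕1⊕1⊕0⊕0⊕0 = 0
s8: b8⊕b9⊕b10⊕b11⊕b12⊕b13⊕b14⊕b15 = 1⊕1⊕1⊕0⊕1⊕0⊕0⊕0 = 0
Syndrome (s8...s1) = 0000 → position 0 (no error).
No correction needed.
Data bits at positions 3,5,6,7,9,10,11,12,13,14,15: 01011101000

01011101000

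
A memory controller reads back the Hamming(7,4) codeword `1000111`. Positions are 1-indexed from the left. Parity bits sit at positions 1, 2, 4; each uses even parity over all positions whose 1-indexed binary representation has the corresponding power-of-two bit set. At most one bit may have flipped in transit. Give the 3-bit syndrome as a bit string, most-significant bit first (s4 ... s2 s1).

s1: b1⊕b3⊕b5⊕b7 = 1⊕0⊕1⊕1 = 1
s2: b2⊕b3⊕b6⊕b7 = 0⊕0⊕1⊕1 = 0
s4: b4⊕b5⊕b6⊕b7 = 0⊕1⊕1⊕1 = 1
Syndrome (s4...s1) = 101 → position 5.

101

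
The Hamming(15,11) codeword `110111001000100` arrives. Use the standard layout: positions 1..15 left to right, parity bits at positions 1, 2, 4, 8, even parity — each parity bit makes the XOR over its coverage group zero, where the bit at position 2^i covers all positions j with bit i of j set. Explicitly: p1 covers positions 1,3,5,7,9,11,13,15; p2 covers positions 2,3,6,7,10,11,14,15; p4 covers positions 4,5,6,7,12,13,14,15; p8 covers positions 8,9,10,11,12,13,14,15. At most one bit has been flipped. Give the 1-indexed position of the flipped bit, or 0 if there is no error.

0

s1: b1⊕b3⊕b5⊕b7⊕b9⊕b11⊕b13⊕b15 = 1⊕0⊕1⊕0⊕1⊕0⊕1⊕0 = 0
s2: b2⊕b3⊕b6⊕b7⊕b10⊕b11⊕b14⊕b15 = 1⊕0⊕1⊕0⊕0⊕0⊕0⊕0 = 0
s4: b4⊕b5⊕b6⊕b7⊕b12⊕b13⊕b14⊕b15 = 1⊕1⊕1⊕0⊕0⊕1⊕0⊕0 = 0
s8: b8⊕b9⊕b10⊕b11⊕b12⊕b13⊕b14⊕b15 = 0⊕1⊕0⊕0⊕0⊕1⊕0⊕0 = 0
Syndrome (s8...s1) = 0000 → position 0 (no error).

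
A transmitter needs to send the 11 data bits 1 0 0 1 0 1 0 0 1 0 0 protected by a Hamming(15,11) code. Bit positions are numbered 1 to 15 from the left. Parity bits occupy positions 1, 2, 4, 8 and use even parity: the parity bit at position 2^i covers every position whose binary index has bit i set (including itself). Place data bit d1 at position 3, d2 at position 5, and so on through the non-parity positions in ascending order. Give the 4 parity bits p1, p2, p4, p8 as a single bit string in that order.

1100

Place data bits at non-power-of-two positions: b3=1, b5=0, b6=0, b7=1, b9=0, b10=1, b11=0, b12=0, b13=1, b14=0, b15=0.
p1 = XOR of data positions {3,5,7,9,11,13,15} = 1⊕0⊕1⊕0⊕0⊕1⊕0 = 1
p2 = XOR of data positions {3,6,7,10,11,14,15} = 1⊕0⊕1⊕1⊕0⊕0⊕0 = 1
p4 = XOR of data positions {5,6,7,12,13,14,15} = 0⊕0⊕1⊕0⊕1⊕0⊕0 = 0
p8 = XOR of data positions {9,10,11,12,13,14,15} = 0⊕1⊕0⊕0⊕1⊕0⊕0 = 0
Parity bits p1,p2,p4,p8 = 1100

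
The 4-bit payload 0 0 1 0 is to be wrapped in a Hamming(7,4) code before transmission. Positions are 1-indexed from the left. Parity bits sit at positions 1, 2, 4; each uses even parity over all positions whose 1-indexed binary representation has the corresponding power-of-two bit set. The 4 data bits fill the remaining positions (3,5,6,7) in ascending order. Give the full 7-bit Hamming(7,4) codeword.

Place data bits at non-power-of-two positions: b3=0, b5=0, b6=1, b7=0.
p1 = XOR of data positions {3,5,7} = 0⊕0⊕0 = 0
p2 = XOR of data positions {3,6,7} = 0⊕1⊕0 = 1
p4 = XOR of data positions {5,6,7} = 0⊕1⊕0 = 1
Codeword b1..b7 = 0101010

0101010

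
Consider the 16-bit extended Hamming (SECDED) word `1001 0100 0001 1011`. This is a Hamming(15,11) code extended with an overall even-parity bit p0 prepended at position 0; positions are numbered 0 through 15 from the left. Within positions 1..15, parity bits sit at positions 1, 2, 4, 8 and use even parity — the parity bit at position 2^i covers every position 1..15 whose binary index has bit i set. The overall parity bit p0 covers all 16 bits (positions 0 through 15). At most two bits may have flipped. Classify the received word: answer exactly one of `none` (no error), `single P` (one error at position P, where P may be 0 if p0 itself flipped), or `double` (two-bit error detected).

s1: b1⊕b3⊕b5⊕b7⊕b9⊕b11⊕b13⊕b15 = 0⊕1⊕1⊕0⊕0⊕1⊕0⊕1 = 0
s2: b2⊕b3⊕b6⊕b7⊕b10⊕b11⊕b14⊕b15 = 0⊕1⊕0⊕0⊕0⊕1⊕1⊕1 = 0
s4: b4⊕b5⊕b6⊕b7⊕b12⊕b13⊕b14⊕b15 = 0⊕1⊕0⊕0⊕1⊕0⊕1⊕1 = 0
s8: b8⊕b9⊕b10⊕b11⊕b12⊕b13⊕b14⊕b15 = 0⊕0⊕0⊕1⊕1⊕0⊕1⊕1 = 0
Syndrome (s8...s1) = 0000 → position 0 (no error).
Overall parity (XOR of all 16 bits, including p0): 1⊕0⊕0⊕1⊕0⊕1⊕0⊕0⊕0⊕0⊕0⊕1⊕1⊕0⊕1⊕1 = 1
Overall=1, syndrome position=0 → single-bit error at position 0.

single 0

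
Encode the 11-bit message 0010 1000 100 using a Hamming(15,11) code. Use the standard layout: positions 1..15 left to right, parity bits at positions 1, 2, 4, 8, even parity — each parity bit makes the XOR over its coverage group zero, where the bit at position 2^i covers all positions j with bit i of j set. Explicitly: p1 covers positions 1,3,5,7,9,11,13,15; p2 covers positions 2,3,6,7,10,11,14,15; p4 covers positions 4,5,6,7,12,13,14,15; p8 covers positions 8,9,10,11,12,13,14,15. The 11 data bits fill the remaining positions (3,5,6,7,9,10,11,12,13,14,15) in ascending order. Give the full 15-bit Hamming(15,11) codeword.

010001001000100

Place data bits at non-power-of-two positions: b3=0, b5=0, b6=1, b7=0, b9=1, b10=0, b11=0, b12=0, b13=1, b14=0, b15=0.
p1 = XOR of data positions {3,5,7,9,11,13,15} = 0⊕0⊕0⊕1⊕0⊕1⊕0 = 0
p2 = XOR of data positions {3,6,7,10,11,14,15} = 0⊕1⊕0⊕0⊕0⊕0⊕0 = 1
p4 = XOR of data positions {5,6,7,12,13,14,15} = 0⊕1⊕0⊕0⊕1⊕0⊕0 = 0
p8 = XOR of data positions {9,10,11,12,13,14,15} = 1⊕0⊕0⊕0⊕1⊕0⊕0 = 0
Codeword b1..b15 = 010001001000100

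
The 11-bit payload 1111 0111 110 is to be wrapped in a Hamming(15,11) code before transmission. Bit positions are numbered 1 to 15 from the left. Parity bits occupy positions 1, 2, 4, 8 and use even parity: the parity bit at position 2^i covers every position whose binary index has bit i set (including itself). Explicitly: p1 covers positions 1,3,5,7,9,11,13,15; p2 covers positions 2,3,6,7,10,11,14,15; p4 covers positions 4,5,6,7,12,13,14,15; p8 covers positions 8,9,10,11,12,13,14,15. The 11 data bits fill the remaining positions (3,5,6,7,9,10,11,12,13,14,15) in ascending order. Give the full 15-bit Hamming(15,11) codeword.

Place data bits at non-power-of-two positions: b3=1, b5=1, b6=1, b7=1, b9=0, b10=1, b11=1, b12=1, b13=1, b14=1, b15=0.
p1 = XOR of data positions {3,5,7,9,11,13,15} = 1⊕1⊕1⊕0⊕1⊕1⊕0 = 1
p2 = XOR of data positions {3,6,7,10,11,14,15} = 1⊕1⊕1⊕1⊕1⊕1⊕0 = 0
p4 = XOR of data positions {5,6,7,12,13,14,15} = 1⊕1⊕1⊕1⊕1⊕1⊕0 = 0
p8 = XOR of data positions {9,10,11,12,13,14,15} = 0⊕1⊕1⊕1⊕1⊕1⊕0 = 1
Codeword b1..b15 = 101011110111110

101011110111110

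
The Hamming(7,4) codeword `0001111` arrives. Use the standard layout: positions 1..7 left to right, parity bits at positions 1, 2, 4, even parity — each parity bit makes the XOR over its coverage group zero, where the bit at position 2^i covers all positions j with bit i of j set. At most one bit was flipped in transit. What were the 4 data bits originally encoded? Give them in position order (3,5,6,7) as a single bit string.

0111

s1: b1⊕b3⊕b5⊕b7 = 0⊕0⊕1⊕1 = 0
s2: b2⊕b3⊕b6⊕b7 = 0⊕0⊕1⊕1 = 0
s4: b4⊕b5⊕b6⊕b7 = 1⊕1⊕1⊕1 = 0
Syndrome (s4...s1) = 000 → position 0 (no error).
No correction needed.
Data bits at positions 3,5,6,7: 0111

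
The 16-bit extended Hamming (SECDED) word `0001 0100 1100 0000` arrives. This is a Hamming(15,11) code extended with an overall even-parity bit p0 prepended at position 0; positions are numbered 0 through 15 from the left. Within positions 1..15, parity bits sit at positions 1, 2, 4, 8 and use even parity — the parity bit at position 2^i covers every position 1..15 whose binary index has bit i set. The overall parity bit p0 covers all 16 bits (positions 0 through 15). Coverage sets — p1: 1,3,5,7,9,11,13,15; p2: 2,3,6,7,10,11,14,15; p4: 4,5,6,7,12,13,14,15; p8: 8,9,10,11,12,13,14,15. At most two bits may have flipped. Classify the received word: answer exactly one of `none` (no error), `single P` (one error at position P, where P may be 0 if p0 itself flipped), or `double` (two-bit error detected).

s1: b1⊕b3⊕b5⊕b7⊕b9⊕b11⊕b13⊕b15 = 0⊕1⊕1⊕0⊕1⊕0⊕0⊕0 = 1
s2: b2⊕b3⊕b6⊕b7⊕b10⊕b11⊕b14⊕b15 = 0⊕1⊕0⊕0⊕0⊕0⊕0⊕0 = 1
s4: b4⊕b5⊕b6⊕b7⊕b12⊕b13⊕b14⊕b15 = 0⊕1⊕0⊕0⊕0⊕0⊕0⊕0 = 1
s8: b8⊕b9⊕b10⊕b11⊕b12⊕b13⊕b14⊕b15 = 1⊕1⊕0⊕0⊕0⊕0⊕0⊕0 = 0
Syndrome (s8...s1) = 0111 → position 7.
Overall parity (XOR of all 16 bits, including p0): 0⊕0⊕0⊕1⊕0⊕1⊕0⊕0⊕1⊕1⊕0⊕0⊕0⊕0⊕0⊕0 = 0
Overall=0, syndrome position=7 → double-bit error detected (uncorrectable).

double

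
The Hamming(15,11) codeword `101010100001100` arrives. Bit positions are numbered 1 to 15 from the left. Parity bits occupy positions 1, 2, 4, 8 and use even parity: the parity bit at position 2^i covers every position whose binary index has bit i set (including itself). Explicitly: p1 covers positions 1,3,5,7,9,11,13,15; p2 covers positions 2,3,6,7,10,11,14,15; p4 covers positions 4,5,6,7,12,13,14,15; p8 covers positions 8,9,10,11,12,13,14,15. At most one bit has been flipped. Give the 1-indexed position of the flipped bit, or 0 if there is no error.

s1: b1⊕b3⊕b5⊕b7⊕b9⊕b11⊕b13⊕b15 = 1⊕1⊕1⊕1⊕0⊕0⊕1⊕0 = 1
s2: b2⊕b3⊕b6⊕b7⊕b10⊕b11⊕b14⊕b15 = 0⊕1⊕0⊕1⊕0⊕0⊕0⊕0 = 0
s4: b4⊕b5⊕b6⊕b7⊕b12⊕b13⊕b14⊕b15 = 0⊕1⊕0⊕1⊕1⊕1⊕0⊕0 = 0
s8: b8⊕b9⊕b10⊕b11⊕b12⊕b13⊕b14⊕b15 = 0⊕0⊕0⊕0⊕1⊕1⊕0⊕0 = 0
Syndrome (s8...s1) = 0001 → position 1.

1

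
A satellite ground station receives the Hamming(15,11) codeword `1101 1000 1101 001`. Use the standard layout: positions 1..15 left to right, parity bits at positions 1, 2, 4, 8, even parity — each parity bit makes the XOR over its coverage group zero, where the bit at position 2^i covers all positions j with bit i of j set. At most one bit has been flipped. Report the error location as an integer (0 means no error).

s1: b1⊕b3⊕b5⊕b7⊕b9⊕b11⊕b13⊕b15 = 1⊕0⊕1⊕0⊕1⊕0⊕0⊕1 = 0
s2: b2⊕b3⊕b6⊕b7⊕b10⊕b11⊕b14⊕b15 = 1⊕0⊕0⊕0⊕1⊕0⊕0⊕1 = 1
s4: b4⊕b5⊕b6⊕b7⊕b12⊕b13⊕b14⊕b15 = 1⊕1⊕0⊕0⊕1⊕0⊕0⊕1 = 0
s8: b8⊕b9⊕b10⊕b11⊕b12⊕b13⊕b14⊕b15 = 0⊕1⊕1⊕0⊕1⊕0⊕0⊕1 = 0
Syndrome (s8...s1) = 0010 → position 2.

2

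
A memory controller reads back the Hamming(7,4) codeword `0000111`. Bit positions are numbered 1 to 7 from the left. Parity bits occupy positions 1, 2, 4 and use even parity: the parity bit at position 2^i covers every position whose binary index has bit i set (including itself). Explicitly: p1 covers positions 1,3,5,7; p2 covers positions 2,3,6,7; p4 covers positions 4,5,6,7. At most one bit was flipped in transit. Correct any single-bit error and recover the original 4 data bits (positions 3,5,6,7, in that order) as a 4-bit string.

0111

s1: b1⊕b3⊕b5⊕b7 = 0⊕0⊕1⊕1 = 0
s2: b2⊕b3⊕b6⊕b7 = 0⊕0⊕1⊕1 = 0
s4: b4⊕b5⊕b6⊕b7 = 0⊕1⊕1⊕1 = 1
Syndrome (s4...s1) = 100 → position 4.
Flip bit 4: corrected codeword = 0001111
Data bits at positions 3,5,6,7: 0111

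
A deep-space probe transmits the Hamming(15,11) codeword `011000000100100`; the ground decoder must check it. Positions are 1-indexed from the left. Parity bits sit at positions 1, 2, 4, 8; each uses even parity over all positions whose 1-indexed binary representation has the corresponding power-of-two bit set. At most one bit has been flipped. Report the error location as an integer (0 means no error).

6

s1: b1⊕b3⊕b5⊕b7⊕b9⊕b11⊕b13⊕b15 = 0⊕1⊕0⊕0⊕0⊕0⊕1⊕0 = 0
s2: b2⊕b3⊕b6⊕b7⊕b10⊕b11⊕b14⊕b15 = 1⊕1⊕0⊕0⊕1⊕0⊕0⊕0 = 1
s4: b4⊕b5⊕b6⊕b7⊕b12⊕b13⊕b14⊕b15 = 0⊕0⊕0⊕0⊕0⊕1⊕0⊕0 = 1
s8: b8⊕b9⊕b10⊕b11⊕b12⊕b13⊕b14⊕b15 = 0⊕0⊕1⊕0⊕0⊕1⊕0⊕0 = 0
Syndrome (s8...s1) = 0110 → position 6.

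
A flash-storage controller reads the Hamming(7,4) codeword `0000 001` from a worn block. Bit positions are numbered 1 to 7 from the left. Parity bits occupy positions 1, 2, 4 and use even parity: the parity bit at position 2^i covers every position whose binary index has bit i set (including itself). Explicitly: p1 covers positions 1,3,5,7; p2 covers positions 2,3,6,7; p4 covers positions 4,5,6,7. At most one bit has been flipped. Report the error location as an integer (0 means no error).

s1: b1⊕b3⊕b5⊕b7 = 0⊕0⊕0⊕1 = 1
s2: b2⊕b3⊕b6⊕b7 = 0⊕0⊕0⊕1 = 1
s4: b4⊕b5⊕b6⊕b7 = 0⊕0⊕0⊕1 = 1
Syndrome (s4...s1) = 111 → position 7.

7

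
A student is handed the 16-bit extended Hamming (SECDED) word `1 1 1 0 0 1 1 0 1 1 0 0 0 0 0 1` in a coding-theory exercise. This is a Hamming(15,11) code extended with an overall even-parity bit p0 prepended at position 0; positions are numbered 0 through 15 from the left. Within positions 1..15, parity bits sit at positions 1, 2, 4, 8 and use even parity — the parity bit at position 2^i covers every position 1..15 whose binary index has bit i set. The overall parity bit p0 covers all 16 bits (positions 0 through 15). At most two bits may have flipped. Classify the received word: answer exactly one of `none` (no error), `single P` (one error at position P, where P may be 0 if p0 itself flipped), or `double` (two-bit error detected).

s1: b1⊕b3⊕b5⊕b7⊕b9⊕b11⊕b13⊕b15 = 1⊕0⊕1⊕0⊕1⊕0⊕0⊕1 = 0
s2: b2⊕b3⊕b6⊕b7⊕b10⊕b11⊕b14⊕b15 = 1⊕0⊕1⊕0⊕0⊕0⊕0⊕1 = 1
s4: b4⊕b5⊕b6⊕b7⊕b12⊕b13⊕b14⊕b15 = 0⊕1⊕1⊕0⊕0⊕0⊕0⊕1 = 1
s8: b8⊕b9⊕b10⊕b11⊕b12⊕b13⊕b14⊕b15 = 1⊕1⊕0⊕0⊕0⊕0⊕0⊕1 = 1
Syndrome (s8...s1) = 1110 → position 14.
Overall parity (XOR of all 16 bits, including p0): 1⊕1⊕1⊕0⊕0⊕1⊕1⊕0⊕1⊕1⊕0⊕0⊕0⊕0⊕0⊕1 = 0
Overall=0, syndrome position=14 → double-bit error detected (uncorrectable).

double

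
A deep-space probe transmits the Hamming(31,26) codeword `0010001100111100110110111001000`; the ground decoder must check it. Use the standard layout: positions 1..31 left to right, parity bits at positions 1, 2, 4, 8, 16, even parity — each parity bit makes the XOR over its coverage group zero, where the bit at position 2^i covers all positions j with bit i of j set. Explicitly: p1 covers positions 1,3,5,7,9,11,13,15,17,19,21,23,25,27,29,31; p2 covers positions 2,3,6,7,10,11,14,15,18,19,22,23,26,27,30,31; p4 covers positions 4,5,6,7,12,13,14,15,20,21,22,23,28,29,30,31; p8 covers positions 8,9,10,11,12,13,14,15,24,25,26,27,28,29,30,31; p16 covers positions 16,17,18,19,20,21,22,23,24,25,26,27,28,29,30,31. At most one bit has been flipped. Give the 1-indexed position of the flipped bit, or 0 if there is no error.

s1: b1⊕b3⊕b5⊕b7⊕b9⊕b11⊕b13⊕b15⊕b17⊕b19⊕b21⊕b23⊕b25⊕b27⊕b29⊕b31 = 0⊕1⊕0⊕1⊕0⊕1⊕1⊕0⊕1⊕0⊕1⊕1⊕1⊕0⊕0⊕0 = 0
s2: b2⊕b3⊕b6⊕b7⊕b10⊕b11⊕b14⊕b15⊕b18⊕b19⊕b22⊕b23⊕b26⊕b27⊕b30⊕b31 = 0⊕1⊕0⊕1⊕0⊕1⊕1⊕0⊕1⊕0⊕0⊕1⊕0⊕0⊕0⊕0 = 0
s4: b4⊕b5⊕b6⊕b7⊕b12⊕b13⊕b14⊕b15⊕b20⊕b21⊕b22⊕b23⊕b28⊕b29⊕b30⊕b31 = 0⊕0⊕0⊕1⊕1⊕1⊕1⊕0⊕1⊕1⊕0⊕1⊕1⊕0⊕0⊕0 = 0
s8: b8⊕b9⊕b10⊕b11⊕b12⊕b13⊕b14⊕b15⊕b24⊕b25⊕b26⊕b27⊕b28⊕b29⊕b30⊕b31 = 1⊕0⊕0⊕1⊕1⊕1⊕1⊕0⊕1⊕1⊕0⊕0⊕1⊕0⊕0⊕0 = 0
s16: b16⊕b17⊕b18⊕b19⊕b20⊕b21⊕b22⊕b23⊕b24⊕b25⊕b26⊕b27⊕b28⊕b29⊕b30⊕b31 = 0⊕1⊕1⊕0⊕1⊕1⊕0⊕1⊕1⊕1⊕0⊕0⊕1⊕0⊕0⊕0 = 0
Syndrome (s16...s1) = 00000 → position 0 (no error).

0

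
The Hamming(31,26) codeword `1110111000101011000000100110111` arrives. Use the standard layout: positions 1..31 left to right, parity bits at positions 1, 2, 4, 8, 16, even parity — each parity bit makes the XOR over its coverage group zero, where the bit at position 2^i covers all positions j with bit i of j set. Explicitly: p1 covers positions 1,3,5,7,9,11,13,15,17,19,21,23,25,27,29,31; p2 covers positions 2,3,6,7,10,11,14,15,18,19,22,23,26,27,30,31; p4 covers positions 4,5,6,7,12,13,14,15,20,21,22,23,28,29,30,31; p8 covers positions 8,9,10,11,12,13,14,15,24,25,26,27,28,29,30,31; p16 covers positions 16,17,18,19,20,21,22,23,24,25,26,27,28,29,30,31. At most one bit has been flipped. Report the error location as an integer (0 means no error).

23

s1: b1⊕b3⊕b5⊕b7⊕b9⊕b11⊕b13⊕b15⊕b17⊕b19⊕b21⊕b23⊕b25⊕b27⊕b29⊕b31 = 1⊕1⊕1⊕1⊕0⊕1⊕1⊕1⊕0⊕0⊕0⊕1⊕0⊕1⊕1⊕1 = 1
s2: b2⊕b3⊕b6⊕b7⊕b10⊕b11⊕b14⊕b15⊕b18⊕b19⊕b22⊕b23⊕b26⊕b27⊕b30⊕b31 = 1⊕1⊕1⊕1⊕0⊕1⊕0⊕1⊕0⊕0⊕0⊕1⊕1⊕1⊕1⊕1 = 1
s4: b4⊕b5⊕b6⊕b7⊕b12⊕b13⊕b14⊕b15⊕b20⊕b21⊕b22⊕b23⊕b28⊕b29⊕b30⊕b31 = 0⊕1⊕1⊕1⊕0⊕1⊕0⊕1⊕0⊕0⊕0⊕1⊕0⊕1⊕1⊕1 = 1
s8: b8⊕b9⊕b10⊕b11⊕b12⊕b13⊕b14⊕b15⊕b24⊕b25⊕b26⊕b27⊕b28⊕b29⊕b30⊕b31 = 0⊕0⊕0⊕1⊕0⊕1⊕0⊕1⊕0⊕0⊕1⊕1⊕0⊕1⊕1⊕1 = 0
s16: b16⊕b17⊕b18⊕b19⊕b20⊕b21⊕b22⊕b23⊕b24⊕b25⊕b26⊕b27⊕b28⊕b29⊕b30⊕b31 = 1⊕0⊕0⊕0⊕0⊕0⊕0⊕1⊕0⊕0⊕1⊕1⊕0⊕1⊕1⊕1 = 1
Syndrome (s16...s1) = 10111 → position 23.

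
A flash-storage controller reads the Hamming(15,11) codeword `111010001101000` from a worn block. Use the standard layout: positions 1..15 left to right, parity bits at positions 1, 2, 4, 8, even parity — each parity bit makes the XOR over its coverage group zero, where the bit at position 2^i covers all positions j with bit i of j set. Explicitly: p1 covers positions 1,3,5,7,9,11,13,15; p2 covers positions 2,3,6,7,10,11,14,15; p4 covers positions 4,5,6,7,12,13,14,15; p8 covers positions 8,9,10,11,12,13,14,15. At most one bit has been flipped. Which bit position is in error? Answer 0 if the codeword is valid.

s1: b1⊕b3⊕b5⊕b7⊕b9⊕b11⊕b13⊕b15 = 1⊕1⊕1⊕0⊕1⊕0⊕0⊕0 = 0
s2: b2⊕b3⊕b6⊕b7⊕b10⊕b11⊕b14⊕b15 = 1⊕1⊕0⊕0⊕1⊕0⊕0⊕0 = 1
s4: b4⊕b5⊕b6⊕b7⊕b12⊕b13⊕b14⊕b15 = 0⊕1⊕0⊕0⊕1⊕0⊕0⊕0 = 0
s8: b8⊕b9⊕b10⊕b11⊕b12⊕b13⊕b14⊕b15 = 0⊕1⊕1⊕0⊕1⊕0⊕0⊕0 = 1
Syndrome (s8...s1) = 1010 → position 10.

10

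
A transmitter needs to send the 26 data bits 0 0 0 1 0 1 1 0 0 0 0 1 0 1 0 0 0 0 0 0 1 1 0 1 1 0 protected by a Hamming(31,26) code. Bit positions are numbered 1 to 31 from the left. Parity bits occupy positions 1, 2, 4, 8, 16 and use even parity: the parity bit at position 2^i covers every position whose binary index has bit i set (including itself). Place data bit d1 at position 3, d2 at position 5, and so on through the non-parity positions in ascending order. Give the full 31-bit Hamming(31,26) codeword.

0101001001100000101000000110110

Place data bits at non-power-of-two positions: b3=0, b5=0, b6=0, b7=1, b9=0, b10=1, b11=1, b12=0, b13=0, b14=0, b15=0, b17=1, b18=0, b19=1, b20=0, b21=0, b22=0, b23=0, b24=0, b25=0, b26=1, b27=1, b28=0, b29=1, b30=1, b31=0.
p1 = XOR of data positions {3,5,7,9,11,13,15,17,19,21,23,25,27,29,31} = 0⊕0⊕1⊕0⊕1⊕0⊕0⊕1⊕1⊕0⊕0⊕0⊕1⊕1⊕0 = 0
p2 = XOR of data positions {3,6,7,10,11,14,15,18,19,22,23,26,27,30,31} = 0⊕0⊕1⊕1⊕1⊕0⊕0⊕0⊕1⊕0⊕0⊕1⊕1⊕1⊕0 = 1
p4 = XOR of data positions {5,6,7,12,13,14,15,20,21,22,23,28,29,30,31} = 0⊕0⊕1⊕0⊕0⊕0⊕0⊕0⊕0⊕0⊕0⊕0⊕1⊕1⊕0 = 1
p8 = XOR of data positions {9,10,11,12,13,14,15,24,25,26,27,28,29,30,31} = 0⊕1⊕1⊕0⊕0⊕0⊕0⊕0⊕0⊕1⊕1⊕0⊕1⊕1⊕0 = 0
p16 = XOR of data positions {17,18,19,20,21,22,23,24,25,26,27,28,29,30,31} = 1⊕0⊕1⊕0⊕0⊕0⊕0⊕0⊕0⊕1⊕1⊕0⊕1⊕1⊕0 = 0
Codeword b1..b31 = 0101001001100000101000000110110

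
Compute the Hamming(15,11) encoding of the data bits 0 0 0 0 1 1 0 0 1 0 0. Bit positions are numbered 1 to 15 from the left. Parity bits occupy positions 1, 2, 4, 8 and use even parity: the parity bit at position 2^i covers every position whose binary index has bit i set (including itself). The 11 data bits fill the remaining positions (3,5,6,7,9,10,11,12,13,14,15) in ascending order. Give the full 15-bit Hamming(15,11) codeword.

Place data bits at non-power-of-two positions: b3=0, b5=0, b6=0, b7=0, b9=1, b10=1, b11=0, b12=0, b13=1, b14=0, b15=0.
p1 = XOR of data positions {3,5,7,9,11,13,15} = 0⊕0⊕0⊕1⊕0⊕1⊕0 = 0
p2 = XOR of data positions {3,6,7,10,11,14,15} = 0⊕0⊕0⊕1⊕0⊕0⊕0 = 1
p4 = XOR of data positions {5,6,7,12,13,14,15} = 0⊕0⊕0⊕0⊕1⊕0⊕0 = 1
p8 = XOR of data positions {9,10,11,12,13,14,15} = 1⊕1⊕0⊕0⊕1⊕0⊕0 = 1
Codeword b1..b15 = 010100011100100

010100011100100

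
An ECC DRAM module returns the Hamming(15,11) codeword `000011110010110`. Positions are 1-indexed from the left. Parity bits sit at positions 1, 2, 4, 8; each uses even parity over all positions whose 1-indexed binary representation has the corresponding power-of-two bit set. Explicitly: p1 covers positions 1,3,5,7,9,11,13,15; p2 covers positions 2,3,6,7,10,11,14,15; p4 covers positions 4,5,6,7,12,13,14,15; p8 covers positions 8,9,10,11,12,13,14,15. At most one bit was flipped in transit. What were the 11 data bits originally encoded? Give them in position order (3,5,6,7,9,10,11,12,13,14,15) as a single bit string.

01110010110

s1: b1⊕b3⊕b5⊕b7⊕b9⊕b11⊕b13⊕b15 = 0⊕0⊕1⊕1⊕0⊕1⊕1⊕0 = 0
s2: b2⊕b3⊕b6⊕b7⊕b10⊕b11⊕b14⊕b15 = 0⊕0⊕1⊕1⊕0⊕1⊕1⊕0 = 0
s4: b4⊕b5⊕b6⊕b7⊕b12⊕b13⊕b14⊕b15 = 0⊕1⊕1⊕1⊕0⊕1⊕1⊕0 = 1
s8: b8⊕b9⊕b10⊕b11⊕b12⊕b13⊕b14⊕b15 = 1⊕0⊕0⊕1⊕0⊕1⊕1⊕0 = 0
Syndrome (s8...s1) = 0100 → position 4.
Flip bit 4: corrected codeword = 000111110010110
Data bits at positions 3,5,6,7,9,10,11,12,13,14,15: 01110010110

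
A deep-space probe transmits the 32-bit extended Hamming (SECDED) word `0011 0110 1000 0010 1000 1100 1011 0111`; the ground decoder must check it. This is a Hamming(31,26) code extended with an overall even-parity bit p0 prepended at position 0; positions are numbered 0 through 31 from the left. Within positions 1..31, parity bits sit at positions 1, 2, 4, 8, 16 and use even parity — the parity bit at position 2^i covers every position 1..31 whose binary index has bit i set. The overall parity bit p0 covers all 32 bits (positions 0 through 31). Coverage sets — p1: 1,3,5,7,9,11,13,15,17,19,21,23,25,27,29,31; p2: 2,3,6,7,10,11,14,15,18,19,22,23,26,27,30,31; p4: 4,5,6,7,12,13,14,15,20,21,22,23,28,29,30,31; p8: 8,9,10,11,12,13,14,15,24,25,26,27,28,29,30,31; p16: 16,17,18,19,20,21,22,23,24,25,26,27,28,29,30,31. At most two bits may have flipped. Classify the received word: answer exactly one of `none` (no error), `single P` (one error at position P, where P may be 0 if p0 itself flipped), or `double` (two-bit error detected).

single 16

s1: b1⊕b3⊕b5⊕b7⊕b9⊕b11⊕b13⊕b15⊕b17⊕b19⊕b21⊕b23⊕b25⊕b27⊕b29⊕b31 = 0⊕1⊕1⊕0⊕0⊕0⊕0⊕0⊕0⊕0⊕1⊕0⊕0⊕1⊕1⊕1 = 0
s2: b2⊕b3⊕b6⊕b7⊕b10⊕b11⊕b14⊕b15⊕b18⊕b19⊕b22⊕b23⊕b26⊕b27⊕b30⊕b31 = 1⊕1⊕1⊕0⊕0⊕0⊕1⊕0⊕0⊕0⊕0⊕0⊕1⊕1⊕1⊕1 = 0
s4: b4⊕b5⊕b6⊕b7⊕b12⊕b13⊕b14⊕b15⊕b20⊕b21⊕b22⊕b23⊕b28⊕b29⊕b30⊕b31 = 0⊕1⊕1⊕0⊕0⊕0⊕1⊕0⊕1⊕1⊕0⊕0⊕0⊕1⊕1⊕1 = 0
s8: b8⊕b9⊕b10⊕b11⊕b12⊕b13⊕b14⊕b15⊕b24⊕b25⊕b26⊕b27⊕b28⊕b29⊕b30⊕b31 = 1⊕0⊕0⊕0⊕0⊕0⊕1⊕0⊕1⊕0⊕1⊕1⊕0⊕1⊕1⊕1 = 0
s16: b16⊕b17⊕b18⊕b19⊕b20⊕b21⊕b22⊕b23⊕b24⊕b25⊕b26⊕b27⊕b28⊕b29⊕b30⊕b31 = 1⊕0⊕0⊕0⊕1⊕1⊕0⊕0⊕1⊕0⊕1⊕1⊕0⊕1⊕1⊕1 = 1
Syndrome (s16...s1) = 10000 → position 16.
Overall parity (XOR of all 32 bits, including p0): 0⊕0⊕1⊕1⊕0⊕1⊕1⊕0⊕1⊕0⊕0⊕0⊕0⊕0⊕1⊕0⊕1⊕0⊕0⊕0⊕1⊕1⊕0⊕0⊕1⊕0⊕1⊕1⊕0⊕1⊕1⊕1 = 1
Overall=1, syndrome position=16 → single-bit error at position 16.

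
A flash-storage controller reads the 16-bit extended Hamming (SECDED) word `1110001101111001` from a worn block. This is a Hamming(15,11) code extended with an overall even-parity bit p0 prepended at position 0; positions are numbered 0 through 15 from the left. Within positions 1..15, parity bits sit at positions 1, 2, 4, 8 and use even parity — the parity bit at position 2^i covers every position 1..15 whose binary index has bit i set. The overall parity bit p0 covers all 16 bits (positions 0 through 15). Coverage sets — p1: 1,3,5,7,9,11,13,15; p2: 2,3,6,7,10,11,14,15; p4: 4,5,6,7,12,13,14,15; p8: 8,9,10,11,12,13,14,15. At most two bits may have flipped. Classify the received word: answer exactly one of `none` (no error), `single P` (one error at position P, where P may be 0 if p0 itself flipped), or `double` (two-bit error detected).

s1: b1⊕b3⊕b5⊕b7⊕b9⊕b11⊕b13⊕b15 = 1⊕0⊕0⊕1⊕1⊕1⊕0⊕1 = 1
s2: b2⊕b3⊕b6⊕b7⊕b10⊕b11⊕b14⊕b15 = 1⊕0⊕1⊕1⊕1⊕1⊕0⊕1 = 0
s4: b4⊕b5⊕b6⊕b7⊕b12⊕b13⊕b14⊕b15 = 0⊕0⊕1⊕1⊕1⊕0⊕0⊕1 = 0
s8: b8⊕b9⊕b10⊕b11⊕b12⊕b13⊕b14⊕b15 = 0⊕1⊕1⊕1⊕1⊕0⊕0⊕1 = 1
Syndrome (s8...s1) = 1001 → position 9.
Overall parity (XOR of all 16 bits, including p0): 1⊕1⊕1⊕0⊕0⊕0⊕1⊕1⊕0⊕1⊕1⊕1⊕1⊕0⊕0⊕1 = 0
Overall=0, syndrome position=9 → double-bit error detected (uncorrectable).

double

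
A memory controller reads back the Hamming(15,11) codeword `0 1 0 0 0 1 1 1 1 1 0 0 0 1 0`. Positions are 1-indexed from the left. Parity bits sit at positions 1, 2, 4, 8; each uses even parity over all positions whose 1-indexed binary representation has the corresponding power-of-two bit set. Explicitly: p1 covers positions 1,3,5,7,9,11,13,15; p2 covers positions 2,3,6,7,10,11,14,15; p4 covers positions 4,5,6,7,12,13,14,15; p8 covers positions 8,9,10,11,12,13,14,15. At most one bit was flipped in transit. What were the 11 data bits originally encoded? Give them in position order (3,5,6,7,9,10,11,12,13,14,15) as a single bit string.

s1: b1⊕b3⊕b5⊕b7⊕b9⊕b11⊕b13⊕b15 = 0⊕0⊕0⊕1⊕1⊕0⊕0⊕0 = 0
s2: b2⊕b3⊕b6⊕b7⊕b10⊕b11⊕b14⊕b15 = 1⊕0⊕1⊕1⊕1⊕0⊕1⊕0 = 1
s4: b4⊕b5⊕b6⊕b7⊕b12⊕b13⊕b14⊕b15 = 0⊕0⊕1⊕1⊕0⊕0⊕1⊕0 = 1
s8: b8⊕b9⊕b10⊕b11⊕b12⊕b13⊕b14⊕b15 = 1⊕1⊕1⊕0⊕0⊕0⊕1⊕0 = 0
Syndrome (s8...s1) = 0110 → position 6.
Flip bit 6: corrected codeword = 010000111100010
Data bits at positions 3,5,6,7,9,10,11,12,13,14,15: 00011100010

00011100010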